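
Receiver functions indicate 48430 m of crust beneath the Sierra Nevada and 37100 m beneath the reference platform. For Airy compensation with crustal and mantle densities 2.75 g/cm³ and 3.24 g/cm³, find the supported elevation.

Excess crust Δ = 48430 m − 37100 m = 11330 m, split between elevation h and root r with h + r = Δ.
Airy balance ρ_c h = (ρ_m − ρ_c) r gives r = h ρ_c/(ρ_m − ρ_c), so h (1 + ρ_c/(ρ_m − ρ_c)) = Δ, i.e. h = Δ (ρ_m − ρ_c)/ρ_m.
h = 11330 m × 0.49/3.24 = 1710 m.

1710 m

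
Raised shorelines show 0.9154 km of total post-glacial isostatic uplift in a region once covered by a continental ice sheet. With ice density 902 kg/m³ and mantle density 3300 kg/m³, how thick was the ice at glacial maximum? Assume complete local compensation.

u = t ρ_ice/ρ_m → t = u ρ_m/ρ_ice = 0.9154 km × 3300/902 = 3.35 km.

3.35 km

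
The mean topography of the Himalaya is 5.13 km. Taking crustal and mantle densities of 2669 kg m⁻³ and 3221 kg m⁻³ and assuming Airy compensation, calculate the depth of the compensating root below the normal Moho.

Isostatic balance requires: the weight of the topography is balanced by the buoyancy of the root, ρ_c h = (ρ_m − ρ_c) r.
r = h · ρ_c / (ρ_m − ρ_c) = 5.13 km × 2669 / (3221 − 2669) = 24.8 km.

24.8 km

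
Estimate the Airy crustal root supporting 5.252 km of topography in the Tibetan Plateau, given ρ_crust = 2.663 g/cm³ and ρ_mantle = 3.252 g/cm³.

In Airy isostatic equilibrium: the weight of the topography is balanced by the buoyancy of the root, ρ_c h = (ρ_m − ρ_c) r.
r = h · ρ_c / (ρ_m − ρ_c) = 5.252 km × 2.663 / (3.252 − 2.663) = 23.7 km.

23.7 km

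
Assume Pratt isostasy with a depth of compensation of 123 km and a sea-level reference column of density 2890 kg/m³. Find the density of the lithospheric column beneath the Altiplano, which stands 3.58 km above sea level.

2810 kg/m³

Pratt balance: ρ_ref D = ρ (D + h).
ρ = ρ_ref D/(D + h) = 2890 × 123 km/(123 km + 3.58 km) = 2810 kg/m³.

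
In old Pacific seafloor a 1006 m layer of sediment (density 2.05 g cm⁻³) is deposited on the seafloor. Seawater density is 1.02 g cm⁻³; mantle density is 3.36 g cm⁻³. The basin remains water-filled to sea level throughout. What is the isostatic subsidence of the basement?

443 m

Submarine loading: the sediment displaces seawater, and the subsidence is in turn flooded, so s (ρ_m − ρ_w) = t (ρ_sed − ρ_w).
s = 1006 m × (2.05 − 1.02) / (3.36 − 1.02) = 443 m.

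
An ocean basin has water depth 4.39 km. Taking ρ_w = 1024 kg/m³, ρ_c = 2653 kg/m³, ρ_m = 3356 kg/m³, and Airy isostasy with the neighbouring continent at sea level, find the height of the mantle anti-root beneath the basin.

In Airy isostatic equilibrium: replacing crust with seawater at the top is compensated by replacing crust with mantle at the base: d (ρ_c − ρ_w) = a (ρ_m − ρ_c).
a = d (ρ_c − ρ_w)/(ρ_m − ρ_c) = 4.39 km × 1629/703 = 10.2 km.

10.2 km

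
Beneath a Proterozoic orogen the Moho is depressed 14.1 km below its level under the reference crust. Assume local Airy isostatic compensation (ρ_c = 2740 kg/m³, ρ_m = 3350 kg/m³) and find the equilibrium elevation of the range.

3.14 km

Isostatic balance requires: ρ_c h = (ρ_m − ρ_c) r.
h = r (ρ_m − ρ_c) / ρ_c = 14.1 km × (3350 − 2740) / 2740 = 3.14 km.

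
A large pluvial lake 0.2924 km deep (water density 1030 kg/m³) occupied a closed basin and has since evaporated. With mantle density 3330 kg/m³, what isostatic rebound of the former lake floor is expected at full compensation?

0.0904 km

u = d ρ_w/ρ_m = 0.2924 km × 1030/3330 = 0.0904 km.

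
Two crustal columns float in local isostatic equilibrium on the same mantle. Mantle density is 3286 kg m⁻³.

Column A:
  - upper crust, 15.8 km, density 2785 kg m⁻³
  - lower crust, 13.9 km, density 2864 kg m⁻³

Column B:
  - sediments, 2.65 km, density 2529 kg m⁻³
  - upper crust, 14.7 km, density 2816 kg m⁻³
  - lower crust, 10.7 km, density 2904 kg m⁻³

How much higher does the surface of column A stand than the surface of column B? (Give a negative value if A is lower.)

For any compensation level in the mantle, the mantle terms cancel and isostasy reduces to e = (Σt_A − Σt_B) − (Σ(ρt)_A − Σ(ρt)_B) / ρ_m.
Σt_A = 29.7 km; Σt_B = 28.05 km; Σ(ρt)_A = 83812.6; Σ(ρt)_B = 79169.85 (in km·kg m⁻³).
e = (29.7 − 28.05) − (83812.6 − 79169.85) / 3286 = 0.237 km.

0.237 km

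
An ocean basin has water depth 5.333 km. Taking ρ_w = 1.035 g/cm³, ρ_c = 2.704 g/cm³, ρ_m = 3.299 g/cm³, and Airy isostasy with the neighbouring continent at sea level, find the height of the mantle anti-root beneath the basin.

For local isostatic compensation: replacing crust with seawater at the top is compensated by replacing crust with mantle at the base: d (ρ_c − ρ_w) = a (ρ_m − ρ_c).
a = d (ρ_c − ρ_w)/(ρ_m − ρ_c) = 5.333 km × 1.669/0.595 = 15 km.

15 km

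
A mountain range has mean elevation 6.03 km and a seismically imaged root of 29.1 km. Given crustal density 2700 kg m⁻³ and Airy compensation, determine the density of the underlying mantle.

3260 kg m⁻³

Airy balance: ρ_c h = (ρ_m − ρ_c) r → ρ_m = ρ_c (1 + h/r).
ρ_m = 2700 × (1 + 6.03 km/29.1 km) = 3260 kg m⁻³.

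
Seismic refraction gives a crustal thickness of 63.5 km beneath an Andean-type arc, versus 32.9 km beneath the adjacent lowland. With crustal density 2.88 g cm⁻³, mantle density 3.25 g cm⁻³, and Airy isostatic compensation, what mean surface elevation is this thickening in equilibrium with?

3.48 km

Excess crust Δ = 63.5 km − 32.9 km = 30.6 km, split between elevation h and root r with h + r = Δ.
Airy balance ρ_c h = (ρ_m − ρ_c) r gives r = h ρ_c/(ρ_m − ρ_c), so h (1 + ρ_c/(ρ_m − ρ_c)) = Δ, i.e. h = Δ (ρ_m − ρ_c)/ρ_m.
h = 30.6 km × 0.37/3.25 = 3.48 km.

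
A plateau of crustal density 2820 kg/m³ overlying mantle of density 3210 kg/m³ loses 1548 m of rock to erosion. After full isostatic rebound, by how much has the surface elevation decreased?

188 m

Rebound u = e ρ_c/ρ_m = 1548 m × 2820/3210 = 1360 m.
Net surface drop = e − u = 1548 m − 1360 m = e (ρ_m − ρ_c)/ρ_m = 188 m.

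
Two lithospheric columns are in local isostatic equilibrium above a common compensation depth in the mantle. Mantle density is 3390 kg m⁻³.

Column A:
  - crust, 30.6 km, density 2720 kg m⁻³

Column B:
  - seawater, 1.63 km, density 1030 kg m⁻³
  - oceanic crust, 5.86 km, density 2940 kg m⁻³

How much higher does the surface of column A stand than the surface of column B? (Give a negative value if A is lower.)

For any compensation level in the mantle, the mantle terms cancel and isostasy reduces to e = (Σt_A − Σt_B) − (Σ(ρt)_A − Σ(ρt)_B) / ρ_m.
Σt_A = 30.6 km; Σt_B = 7.49 km; Σ(ρt)_A = 83232; Σ(ρt)_B = 18907.3 (in km·kg m⁻³).
e = (30.6 − 7.49) − (83232 − 18907.3) / 3390 = 4.14 km.

4.14 km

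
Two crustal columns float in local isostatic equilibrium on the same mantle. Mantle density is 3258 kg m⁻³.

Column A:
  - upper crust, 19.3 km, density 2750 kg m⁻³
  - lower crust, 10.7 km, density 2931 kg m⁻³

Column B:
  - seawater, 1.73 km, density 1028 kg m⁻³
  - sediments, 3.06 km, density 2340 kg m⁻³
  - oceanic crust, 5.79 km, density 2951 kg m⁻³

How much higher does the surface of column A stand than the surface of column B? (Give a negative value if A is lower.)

For any compensation level in the mantle, the mantle terms cancel and isostasy reduces to e = (Σt_A − Σt_B) − (Σ(ρt)_A − Σ(ρt)_B) / ρ_m.
Σt_A = 30 km; Σt_B = 10.58 km; Σ(ρt)_A = 84436.7; Σ(ρt)_B = 26025.13 (in km·kg m⁻³).
e = (30 − 10.58) − (84436.7 − 26025.13) / 3258 = 1.49 km.

1.49 km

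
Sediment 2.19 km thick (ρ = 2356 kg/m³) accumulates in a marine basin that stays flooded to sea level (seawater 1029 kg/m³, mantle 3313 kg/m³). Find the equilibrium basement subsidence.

Submarine loading: the sediment displaces seawater, and the subsidence is in turn flooded, so s (ρ_m − ρ_w) = t (ρ_sed − ρ_w).
s = 2.19 km × (2356 − 1029) / (3313 − 1029) = 1.27 km.

1.27 km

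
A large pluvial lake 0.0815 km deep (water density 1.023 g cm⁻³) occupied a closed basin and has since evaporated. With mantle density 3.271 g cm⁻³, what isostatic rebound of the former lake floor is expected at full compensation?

0.0255 km

u = d ρ_w/ρ_m = 0.0815 km × 1.023/3.271 = 0.0255 km.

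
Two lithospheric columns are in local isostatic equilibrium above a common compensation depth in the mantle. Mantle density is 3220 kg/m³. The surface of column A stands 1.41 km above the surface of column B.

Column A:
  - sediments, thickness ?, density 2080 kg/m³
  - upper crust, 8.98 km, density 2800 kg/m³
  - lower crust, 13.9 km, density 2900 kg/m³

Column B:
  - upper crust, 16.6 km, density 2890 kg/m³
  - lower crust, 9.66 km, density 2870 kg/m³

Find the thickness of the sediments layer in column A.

Take the compensation level at the base of the deeper column (depth z_c below the surface of column A) and equate Σ ρ_i t_i down to z_c; mantle fills any gap and the z_c terms cancel.
Column A: x×2080 + 8.98×2800 + 13.9×2900 + (z_c − 22.88 − x)×3220
Column B: 1.41×0 + 16.6×2890 + 9.66×2870 + (z_c − 1.41 − 26.26)×3220
The z_c×3220 term appears on both sides and cancels. Collect the known terms of each column as K = Σ(ρt)_known − 3220 × (depth of known layers): K_A = 65454 − 3220×22.88 = −8219.6; K_B = 75698.2 − 3220×(1.41 + 26.26) = −13399.2.
Balance: K_A − x×(3220 − 2080) = K_B, so x = (K_A − K_B)/(3220 − 2080) = 5179.6/1140 = 4.54 km.

4.54 km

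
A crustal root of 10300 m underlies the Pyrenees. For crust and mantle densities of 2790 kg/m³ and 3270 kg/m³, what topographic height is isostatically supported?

1770 m

Equating mass per unit area of the two columns: ρ_c h = (ρ_m − ρ_c) r.
h = r (ρ_m − ρ_c) / ρ_c = 10300 m × (3270 − 2790) / 2790 = 1770 m.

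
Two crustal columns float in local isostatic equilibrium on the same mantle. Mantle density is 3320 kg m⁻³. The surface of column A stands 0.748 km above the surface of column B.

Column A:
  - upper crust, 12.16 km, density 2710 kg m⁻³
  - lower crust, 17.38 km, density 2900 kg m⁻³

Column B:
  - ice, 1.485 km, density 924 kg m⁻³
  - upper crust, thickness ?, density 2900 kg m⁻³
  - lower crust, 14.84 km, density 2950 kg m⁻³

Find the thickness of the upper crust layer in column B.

Take the compensation level at the base of the deeper column (depth z_c below the surface of column A) and equate Σ ρ_i t_i down to z_c; mantle fills any gap and the z_c terms cancel.
Column A: 12.16×2710 + 17.38×2900 + (z_c − 29.54)×3320
Column B: 0.748×0 + 1.485×924 + x×2900 + 14.84×2950 + (z_c − 0.748 − 16.325 − x)×3320
The z_c×3320 term appears on both sides and cancels. Collect the known terms of each column as K = Σ(ρt)_known − 3320 × (depth of known layers): K_A = 83355.6 − 3320×29.54 = −14717.2; K_B = 45150.14 − 3320×(0.748 + 16.325) = −11532.22.
Balance: K_A = K_B − x×(3320 − 2900), so x = (K_B − K_A)/(3320 − 2900) = 3184.98/420 = 7.58 km.

7.58 km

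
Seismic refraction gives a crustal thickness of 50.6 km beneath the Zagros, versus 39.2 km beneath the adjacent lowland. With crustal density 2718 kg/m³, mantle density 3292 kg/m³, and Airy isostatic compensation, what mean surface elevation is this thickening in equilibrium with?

1.99 km

Excess crust Δ = 50.6 km − 39.2 km = 11.4 km, split between elevation h and root r with h + r = Δ.
Airy balance ρ_c h = (ρ_m − ρ_c) r gives r = h ρ_c/(ρ_m − ρ_c), so h (1 + ρ_c/(ρ_m − ρ_c)) = Δ, i.e. h = Δ (ρ_m − ρ_c)/ρ_m.
h = 11.4 km × 574/3292 = 1.99 km.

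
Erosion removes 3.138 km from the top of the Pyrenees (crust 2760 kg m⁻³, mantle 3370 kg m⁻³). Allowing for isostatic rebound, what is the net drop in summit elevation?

0.568 km

Rebound u = e ρ_c/ρ_m = 3.138 km × 2760/3370 = 2.57 km.
Net surface drop = e − u = 3.138 km − 2.57 km = e (ρ_m − ρ_c)/ρ_m = 0.568 km.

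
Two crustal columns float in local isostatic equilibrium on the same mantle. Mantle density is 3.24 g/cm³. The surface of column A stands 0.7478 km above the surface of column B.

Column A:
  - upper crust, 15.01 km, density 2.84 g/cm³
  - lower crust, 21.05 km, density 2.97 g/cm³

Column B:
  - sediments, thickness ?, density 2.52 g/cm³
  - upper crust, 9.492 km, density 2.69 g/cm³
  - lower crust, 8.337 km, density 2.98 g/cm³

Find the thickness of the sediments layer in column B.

Take the compensation level at the base of the deeper column (depth z_c below the surface of column A) and equate Σ ρ_i t_i down to z_c; mantle fills any gap and the z_c terms cancel.
Column A: 15.01×2.84 + 21.05×2.97 + (z_c − 36.06)×3.24
Column B: 0.7478×0 + x×2.52 + 9.492×2.69 + 8.337×2.98 + (z_c − 0.7478 − 17.829 − x)×3.24
The z_c×3.24 term appears on both sides and cancels. Collect the known terms of each column as K = Σ(ρt)_known − 3.24 × (depth of known layers): K_A = 105.1469 − 3.24×36.06 = −11.6875; K_B = 50.37774 − 3.24×(0.7478 + 17.829) = −9.811092.
Balance: K_A = K_B − x×(3.24 − 2.52), so x = (K_B − K_A)/(3.24 − 2.52) = 1.87641/0.72 = 2.61 km.

2.61 km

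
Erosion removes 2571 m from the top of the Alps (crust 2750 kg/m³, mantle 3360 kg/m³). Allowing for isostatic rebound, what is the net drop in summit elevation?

Rebound u = e ρ_c/ρ_m = 2571 m × 2750/3360 = 2104 m.
Net surface drop = e − u = 2571 m − 2104 m = e (ρ_m − ρ_c)/ρ_m = 467 m.

467 m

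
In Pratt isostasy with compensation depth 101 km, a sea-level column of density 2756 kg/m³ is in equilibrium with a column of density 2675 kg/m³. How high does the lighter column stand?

ρ_ref D = ρ (D + h) → h = D (ρ_ref − ρ)/ρ.
h = 101 km × (2756 − 2675)/2675 = 3.06 km.

3.06 km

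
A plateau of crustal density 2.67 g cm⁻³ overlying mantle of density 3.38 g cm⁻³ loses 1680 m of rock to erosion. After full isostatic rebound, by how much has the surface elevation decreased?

353 m

Rebound u = e ρ_c/ρ_m = 1680 m × 2.67/3.38 = 1327 m.
Net surface drop = e − u = 1680 m − 1327 m = e (ρ_m − ρ_c)/ρ_m = 353 m.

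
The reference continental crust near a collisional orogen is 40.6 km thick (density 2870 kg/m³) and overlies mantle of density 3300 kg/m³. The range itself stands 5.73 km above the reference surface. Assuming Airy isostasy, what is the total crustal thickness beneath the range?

Root depth r = h ρ_c / (ρ_m − ρ_c) = 5.73 km × 2870 / 430 = 38.24 km.
Total thickness = T + h + r = 40.6 km + 5.73 km + 38.24 km = 84.6 km.

84.6 km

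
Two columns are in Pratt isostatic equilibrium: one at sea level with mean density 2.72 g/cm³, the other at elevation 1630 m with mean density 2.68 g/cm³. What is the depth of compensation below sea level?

ρ_ref D = ρ (D + h) → D (ρ_ref − ρ) = ρ h.
D = ρ h/(ρ_ref − ρ) = 2.68 × 1630 m/(2.72 − 2.68) = 109000 m.

109000 m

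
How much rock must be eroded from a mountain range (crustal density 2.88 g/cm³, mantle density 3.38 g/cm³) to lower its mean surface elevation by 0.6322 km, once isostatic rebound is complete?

Net drop Δ = e − u = e − e ρ_c/ρ_m = e (ρ_m − ρ_c)/ρ_m.
e = Δ ρ_m/(ρ_m − ρ_c) = 0.6322 km × 3.38/0.5 = 4.27 km.

4.27 km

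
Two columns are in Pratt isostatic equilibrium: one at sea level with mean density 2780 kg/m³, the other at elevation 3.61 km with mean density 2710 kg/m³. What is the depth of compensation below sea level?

ρ_ref D = ρ (D + h) → D (ρ_ref − ρ) = ρ h.
D = ρ h/(ρ_ref − ρ) = 2710 × 3.61 km/(2780 − 2710) = 140 km.

140 km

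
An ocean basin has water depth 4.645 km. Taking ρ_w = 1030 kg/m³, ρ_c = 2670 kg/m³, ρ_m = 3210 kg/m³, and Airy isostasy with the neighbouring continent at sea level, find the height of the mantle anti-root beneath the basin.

14.1 km

By Archimedes' principle applied to the lithosphere: replacing crust with seawater at the top is compensated by replacing crust with mantle at the base: d (ρ_c − ρ_w) = a (ρ_m − ρ_c).
a = d (ρ_c − ρ_w)/(ρ_m − ρ_c) = 4.645 km × 1640/540 = 14.1 km.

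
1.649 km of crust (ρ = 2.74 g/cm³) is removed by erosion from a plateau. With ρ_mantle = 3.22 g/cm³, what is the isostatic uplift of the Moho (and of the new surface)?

Unloading: uplift u = e ρ_c/ρ_m = 1.649 km × 2.74/3.22 = 1.4 km.

1.4 km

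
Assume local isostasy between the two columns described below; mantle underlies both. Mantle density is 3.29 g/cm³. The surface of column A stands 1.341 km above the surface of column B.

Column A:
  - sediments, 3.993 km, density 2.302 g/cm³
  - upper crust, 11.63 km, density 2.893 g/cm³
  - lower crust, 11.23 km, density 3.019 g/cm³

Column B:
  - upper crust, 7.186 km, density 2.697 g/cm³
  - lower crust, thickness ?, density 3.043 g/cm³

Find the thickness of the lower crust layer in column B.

Take the compensation level at the base of the deeper column (depth z_c below the surface of column A) and equate Σ ρ_i t_i down to z_c; mantle fills any gap and the z_c terms cancel.
Column A: 3.993×2.302 + 11.63×2.893 + 11.23×3.019 + (z_c − 26.853)×3.29
Column B: 1.341×0 + 7.186×2.697 + x×3.043 + (z_c − 1.341 − 7.186 − x)×3.29
The z_c×3.29 term appears on both sides and cancels. Collect the known terms of each column as K = Σ(ρt)_known − 3.29 × (depth of known layers): K_A = 76.740846 − 3.29×26.853 = −11.605524; K_B = 19.380642 − 3.29×(1.341 + 7.186) = −8.673188.
Balance: K_A = K_B − x×(3.29 − 3.043), so x = (K_B − K_A)/(3.29 − 3.043) = 2.93234/0.247 = 11.9 km.

11.9 km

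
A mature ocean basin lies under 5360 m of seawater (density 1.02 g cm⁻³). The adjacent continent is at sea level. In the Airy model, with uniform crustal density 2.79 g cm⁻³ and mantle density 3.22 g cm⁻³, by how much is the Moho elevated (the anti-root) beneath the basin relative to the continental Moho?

22100 m

Balancing pressure at the compensation depth: replacing crust with seawater at the top is compensated by replacing crust with mantle at the base: d (ρ_c − ρ_w) = a (ρ_m − ρ_c).
a = d (ρ_c − ρ_w)/(ρ_m − ρ_c) = 5360 m × 1.77/0.43 = 22100 m.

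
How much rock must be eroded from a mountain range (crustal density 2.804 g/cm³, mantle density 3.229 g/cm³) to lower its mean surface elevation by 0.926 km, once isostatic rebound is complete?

7.04 km

Net drop Δ = e − u = e − e ρ_c/ρ_m = e (ρ_m − ρ_c)/ρ_m.
e = Δ ρ_m/(ρ_m − ρ_c) = 0.926 km × 3.229/0.425 = 7.04 km.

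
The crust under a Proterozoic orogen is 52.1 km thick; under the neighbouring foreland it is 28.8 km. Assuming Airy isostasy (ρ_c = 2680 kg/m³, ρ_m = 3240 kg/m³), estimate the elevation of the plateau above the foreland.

4.03 km

Excess crust Δ = 52.1 km − 28.8 km = 23.3 km, split between elevation h and root r with h + r = Δ.
Airy balance ρ_c h = (ρ_m − ρ_c) r gives r = h ρ_c/(ρ_m − ρ_c), so h (1 + ρ_c/(ρ_m − ρ_c)) = Δ, i.e. h = Δ (ρ_m − ρ_c)/ρ_m.
h = 23.3 km × 560/3240 = 4.03 km.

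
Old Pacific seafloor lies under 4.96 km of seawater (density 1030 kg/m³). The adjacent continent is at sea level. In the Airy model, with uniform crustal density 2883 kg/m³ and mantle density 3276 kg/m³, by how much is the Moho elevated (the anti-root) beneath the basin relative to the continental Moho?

23.4 km

Balancing pressure at the compensation depth: replacing crust with seawater at the top is compensated by replacing crust with mantle at the base: d (ρ_c − ρ_w) = a (ρ_m − ρ_c).
a = d (ρ_c − ρ_w)/(ρ_m − ρ_c) = 4.96 km × 1853/393 = 23.4 km.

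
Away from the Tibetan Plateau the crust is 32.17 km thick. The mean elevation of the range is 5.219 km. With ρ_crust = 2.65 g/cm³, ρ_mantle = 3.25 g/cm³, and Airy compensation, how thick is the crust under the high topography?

60.4 km

Root depth r = h ρ_c / (ρ_m − ρ_c) = 5.219 km × 2.65 / 0.6 = 23.05 km.
Total thickness = T + h + r = 32.17 km + 5.219 km + 23.05 km = 60.4 km.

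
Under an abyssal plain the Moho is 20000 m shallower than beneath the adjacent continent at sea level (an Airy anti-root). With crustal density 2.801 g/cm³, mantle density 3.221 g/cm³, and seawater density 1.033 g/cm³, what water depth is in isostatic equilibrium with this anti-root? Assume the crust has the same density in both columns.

Replacing a thickness d of crust by seawater at the top must be balanced by replacing crust with mantle at the base: d (ρ_c − ρ_w) = a (ρ_m − ρ_c).
d = a (ρ_m − ρ_c)/(ρ_c − ρ_w) = 20000 m × 0.42/1.768 = 4750 m.

4750 m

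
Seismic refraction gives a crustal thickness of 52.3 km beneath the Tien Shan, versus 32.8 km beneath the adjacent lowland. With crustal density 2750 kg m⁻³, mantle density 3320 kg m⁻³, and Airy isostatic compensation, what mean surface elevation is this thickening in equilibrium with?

Excess crust Δ = 52.3 km − 32.8 km = 19.5 km, split between elevation h and root r with h + r = Δ.
Airy balance ρ_c h = (ρ_m − ρ_c) r gives r = h ρ_c/(ρ_m − ρ_c), so h (1 + ρ_c/(ρ_m − ρ_c)) = Δ, i.e. h = Δ (ρ_m − ρ_c)/ρ_m.
h = 19.5 km × 570/3320 = 3.35 km.

3.35 km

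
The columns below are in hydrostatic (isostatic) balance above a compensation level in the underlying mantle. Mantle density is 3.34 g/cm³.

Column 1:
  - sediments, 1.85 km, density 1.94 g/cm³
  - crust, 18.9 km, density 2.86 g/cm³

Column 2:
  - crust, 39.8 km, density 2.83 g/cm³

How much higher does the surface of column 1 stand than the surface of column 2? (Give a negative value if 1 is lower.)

−2.59 km

For any compensation level in the mantle, the mantle terms cancel and isostasy reduces to e = (Σt_1 − Σt_2) − (Σ(ρt)_1 − Σ(ρt)_2) / ρ_m.
Σt_1 = 20.75 km; Σt_2 = 39.8 km; Σ(ρt)_1 = 57.643; Σ(ρt)_2 = 112.634 (in km·g/cm³).
e = (20.75 − 39.8) − (57.643 − 112.634) / 3.34 = −2.59 km.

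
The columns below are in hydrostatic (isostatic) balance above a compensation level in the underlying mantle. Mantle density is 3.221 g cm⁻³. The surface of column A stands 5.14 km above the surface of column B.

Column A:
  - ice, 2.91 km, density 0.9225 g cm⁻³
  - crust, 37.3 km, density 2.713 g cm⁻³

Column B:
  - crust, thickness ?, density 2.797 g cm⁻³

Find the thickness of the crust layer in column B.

21.4 km

Take the compensation level at the base of the deeper column (depth z_c below the surface of column A) and equate Σ ρ_i t_i down to z_c; mantle fills any gap and the z_c terms cancel.
Column A: 2.91×0.9225 + 37.3×2.713 + (z_c − 40.21)×3.221
Column B: 5.14×0 + x×2.797 + (z_c − 5.14 − 0 − x)×3.221
The z_c×3.221 term appears on both sides and cancels. Collect the known terms of each column as K = Σ(ρt)_known − 3.221 × (depth of known layers): K_A = 103.879375 − 3.221×40.21 = −25.637035; K_B = 0 − 3.221×(5.14 + 0) = −16.55594.
Balance: K_A = K_B − x×(3.221 − 2.797), so x = (K_B − K_A)/(3.221 − 2.797) = 9.08109/0.424 = 21.4 km.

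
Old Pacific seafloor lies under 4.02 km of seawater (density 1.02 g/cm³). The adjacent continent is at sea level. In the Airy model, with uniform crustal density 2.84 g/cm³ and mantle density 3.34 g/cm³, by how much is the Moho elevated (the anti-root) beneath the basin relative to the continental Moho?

14.6 km

By Archimedes' principle applied to the lithosphere: replacing crust with seawater at the top is compensated by replacing crust with mantle at the base: d (ρ_c − ρ_w) = a (ρ_m − ρ_c).
a = d (ρ_c − ρ_w)/(ρ_m − ρ_c) = 4.02 km × 1.82/0.5 = 14.6 km.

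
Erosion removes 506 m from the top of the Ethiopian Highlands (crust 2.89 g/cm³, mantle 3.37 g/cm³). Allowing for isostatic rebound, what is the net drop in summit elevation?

72.1 m

Rebound u = e ρ_c/ρ_m = 506 m × 2.89/3.37 = 433.9 m.
Net surface drop = e − u = 506 m − 433.9 m = e (ρ_m − ρ_c)/ρ_m = 72.1 m.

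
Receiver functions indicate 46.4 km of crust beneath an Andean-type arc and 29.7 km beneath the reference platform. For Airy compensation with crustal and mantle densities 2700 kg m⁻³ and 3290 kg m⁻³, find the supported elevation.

Excess crust Δ = 46.4 km − 29.7 km = 16.7 km, split between elevation h and root r with h + r = Δ.
Airy balance ρ_c h = (ρ_m − ρ_c) r gives r = h ρ_c/(ρ_m − ρ_c), so h (1 + ρ_c/(ρ_m − ρ_c)) = Δ, i.e. h = Δ (ρ_m − ρ_c)/ρ_m.
h = 16.7 km × 590/3290 = 2.99 km.

2.99 km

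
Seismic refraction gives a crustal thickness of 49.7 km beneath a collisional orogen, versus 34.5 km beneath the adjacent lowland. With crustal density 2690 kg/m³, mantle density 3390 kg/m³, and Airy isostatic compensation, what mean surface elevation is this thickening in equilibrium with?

Excess crust Δ = 49.7 km − 34.5 km = 15.2 km, split between elevation h and root r with h + r = Δ.
Airy balance ρ_c h = (ρ_m − ρ_c) r gives r = h ρ_c/(ρ_m − ρ_c), so h (1 + ρ_c/(ρ_m − ρ_c)) = Δ, i.e. h = Δ (ρ_m − ρ_c)/ρ_m.
h = 15.2 km × 700/3390 = 3.14 km.

3.14 km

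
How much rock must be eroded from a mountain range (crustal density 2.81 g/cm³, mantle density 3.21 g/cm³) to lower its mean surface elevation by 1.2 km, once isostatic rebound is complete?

9.63 km

Net drop Δ = e − u = e − e ρ_c/ρ_m = e (ρ_m − ρ_c)/ρ_m.
e = Δ ρ_m/(ρ_m − ρ_c) = 1.2 km × 3.21/0.4 = 9.63 km.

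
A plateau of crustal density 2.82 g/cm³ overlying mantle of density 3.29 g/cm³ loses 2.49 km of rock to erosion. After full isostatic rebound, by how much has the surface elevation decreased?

0.356 km

Rebound u = e ρ_c/ρ_m = 2.49 km × 2.82/3.29 = 2.134 km.
Net surface drop = e − u = 2.49 km − 2.134 km = e (ρ_m − ρ_c)/ρ_m = 0.356 km.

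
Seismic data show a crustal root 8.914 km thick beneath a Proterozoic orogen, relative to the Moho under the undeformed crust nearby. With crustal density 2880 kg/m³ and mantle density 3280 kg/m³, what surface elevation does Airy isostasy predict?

By Archimedes' principle applied to the lithosphere: ρ_c h = (ρ_m − ρ_c) r.
h = r (ρ_m − ρ_c) / ρ_c = 8.914 km × (3280 − 2880) / 2880 = 1.24 km.

1.24 km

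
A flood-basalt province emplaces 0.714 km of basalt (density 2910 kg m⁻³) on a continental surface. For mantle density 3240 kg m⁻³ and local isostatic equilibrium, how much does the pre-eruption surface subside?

Subaerial loading: s = t ρ_load / ρ_m.
s = 0.714 km × 2910/3240 = 0.641 km.

0.641 km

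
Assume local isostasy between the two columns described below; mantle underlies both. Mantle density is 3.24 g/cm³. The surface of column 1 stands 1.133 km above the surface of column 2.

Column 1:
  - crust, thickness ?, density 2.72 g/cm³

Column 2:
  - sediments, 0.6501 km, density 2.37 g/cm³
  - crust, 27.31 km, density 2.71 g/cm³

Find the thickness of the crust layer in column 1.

Take the compensation level at the base of the deeper column (depth z_c below the surface of column 1) and equate Σ ρ_i t_i down to z_c; mantle fills any gap and the z_c terms cancel.
Column 1: x×2.72 + (z_c − 0 − x)×3.24
Column 2: 1.133×0 + 0.6501×2.37 + 27.31×2.71 + (z_c − 1.133 − 27.9601)×3.24
The z_c×3.24 term appears on both sides and cancels. Collect the known terms of each column as K = Σ(ρt)_known − 3.24 × (depth of known layers): K_1 = 0 − 3.24×0 = 0; K_2 = 75.550837 − 3.24×(1.133 + 27.9601) = −18.710807.
Balance: K_1 − x×(3.24 − 2.72) = K_2, so x = (K_1 − K_2)/(3.24 − 2.72) = 18.7108/0.52 = 36 km.

36 km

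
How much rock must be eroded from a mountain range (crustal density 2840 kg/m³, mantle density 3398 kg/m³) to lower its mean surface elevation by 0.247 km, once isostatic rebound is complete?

Net drop Δ = e − u = e − e ρ_c/ρ_m = e (ρ_m − ρ_c)/ρ_m.
e = Δ ρ_m/(ρ_m − ρ_c) = 0.247 km × 3398/558 = 1.5 km.

1.5 km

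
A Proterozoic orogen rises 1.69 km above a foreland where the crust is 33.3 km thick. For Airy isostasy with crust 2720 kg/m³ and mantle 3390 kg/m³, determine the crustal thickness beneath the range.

Root depth r = h ρ_c / (ρ_m − ρ_c) = 1.69 km × 2720 / 670 = 6.861 km.
Total thickness = T + h + r = 33.3 km + 1.69 km + 6.861 km = 41.9 km.

41.9 km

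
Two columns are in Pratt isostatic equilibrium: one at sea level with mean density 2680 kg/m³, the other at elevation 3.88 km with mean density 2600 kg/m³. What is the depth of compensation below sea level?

126 km

ρ_ref D = ρ (D + h) → D (ρ_ref − ρ) = ρ h.
D = ρ h/(ρ_ref − ρ) = 2600 × 3.88 km/(2680 − 2600) = 126 km.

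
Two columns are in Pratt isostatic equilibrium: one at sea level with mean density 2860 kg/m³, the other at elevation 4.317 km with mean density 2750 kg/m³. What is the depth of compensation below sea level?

108 km

ρ_ref D = ρ (D + h) → D (ρ_ref − ρ) = ρ h.
D = ρ h/(ρ_ref − ρ) = 2750 × 4.317 km/(2860 − 2750) = 108 km.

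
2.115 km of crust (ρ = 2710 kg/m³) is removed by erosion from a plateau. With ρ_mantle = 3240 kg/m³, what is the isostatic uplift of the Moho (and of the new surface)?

1.77 km

Unloading: uplift u = e ρ_c/ρ_m = 2.115 km × 2710/3240 = 1.77 km.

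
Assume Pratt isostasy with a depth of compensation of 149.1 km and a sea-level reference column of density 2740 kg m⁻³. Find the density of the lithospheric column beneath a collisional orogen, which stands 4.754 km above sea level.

2660 kg m⁻³

Pratt balance: ρ_ref D = ρ (D + h).
ρ = ρ_ref D/(D + h) = 2740 × 149.1 km/(149.1 km + 4.754 km) = 2660 kg m⁻³.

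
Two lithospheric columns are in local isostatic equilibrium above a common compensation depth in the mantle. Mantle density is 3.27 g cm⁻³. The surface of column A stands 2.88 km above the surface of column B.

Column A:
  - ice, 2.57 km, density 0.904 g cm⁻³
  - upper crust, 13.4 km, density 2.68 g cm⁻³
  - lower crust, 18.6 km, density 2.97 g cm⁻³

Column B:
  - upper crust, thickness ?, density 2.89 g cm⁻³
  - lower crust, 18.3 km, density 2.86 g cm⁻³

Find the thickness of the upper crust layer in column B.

Take the compensation level at the base of the deeper column (depth z_c below the surface of column A) and equate Σ ρ_i t_i down to z_c; mantle fills any gap and the z_c terms cancel.
Column A: 2.57×0.904 + 13.4×2.68 + 18.6×2.97 + (z_c − 34.57)×3.27
Column B: 2.88×0 + x×2.89 + 18.3×2.86 + (z_c − 2.88 − 18.3 − x)×3.27
The z_c×3.27 term appears on both sides and cancels. Collect the known terms of each column as K = Σ(ρt)_known − 3.27 × (depth of known layers): K_A = 93.47728 − 3.27×34.57 = −19.56662; K_B = 52.338 − 3.27×(2.88 + 18.3) = −16.9206.
Balance: K_A = K_B − x×(3.27 − 2.89), so x = (K_B − K_A)/(3.27 − 2.89) = 2.64602/0.38 = 6.96 km.

6.96 km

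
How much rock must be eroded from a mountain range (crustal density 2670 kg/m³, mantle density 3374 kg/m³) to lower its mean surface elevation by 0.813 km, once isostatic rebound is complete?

3.9 km

Net drop Δ = e − u = e − e ρ_c/ρ_m = e (ρ_m − ρ_c)/ρ_m.
e = Δ ρ_m/(ρ_m − ρ_c) = 0.813 km × 3374/704 = 3.9 km.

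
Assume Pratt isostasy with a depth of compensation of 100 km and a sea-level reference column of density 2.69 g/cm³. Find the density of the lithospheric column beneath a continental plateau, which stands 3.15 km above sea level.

2.61 g/cm³

Pratt balance: ρ_ref D = ρ (D + h).
ρ = ρ_ref D/(D + h) = 2.69 × 100 km/(100 km + 3.15 km) = 2.61 g/cm³.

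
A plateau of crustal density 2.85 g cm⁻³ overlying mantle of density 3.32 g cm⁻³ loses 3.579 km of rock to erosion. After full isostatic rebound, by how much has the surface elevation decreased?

0.507 km

Rebound u = e ρ_c/ρ_m = 3.579 km × 2.85/3.32 = 3.072 km.
Net surface drop = e − u = 3.579 km − 3.072 km = e (ρ_m − ρ_c)/ρ_m = 0.507 km.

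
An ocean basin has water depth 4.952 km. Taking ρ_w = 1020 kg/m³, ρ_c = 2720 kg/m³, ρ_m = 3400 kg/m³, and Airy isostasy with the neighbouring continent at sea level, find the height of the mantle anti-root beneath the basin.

12.4 km

Balancing pressure at the compensation depth: replacing crust with seawater at the top is compensated by replacing crust with mantle at the base: d (ρ_c − ρ_w) = a (ρ_m − ρ_c).
a = d (ρ_c − ρ_w)/(ρ_m − ρ_c) = 4.952 km × 1700/680 = 12.4 km.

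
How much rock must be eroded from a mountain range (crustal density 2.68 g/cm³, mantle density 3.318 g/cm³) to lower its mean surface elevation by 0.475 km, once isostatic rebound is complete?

2.47 km

Net drop Δ = e − u = e − e ρ_c/ρ_m = e (ρ_m − ρ_c)/ρ_m.
e = Δ ρ_m/(ρ_m − ρ_c) = 0.475 km × 3.318/0.638 = 2.47 km.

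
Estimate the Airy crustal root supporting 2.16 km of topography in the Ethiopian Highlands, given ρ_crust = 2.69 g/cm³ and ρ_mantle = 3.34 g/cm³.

Balancing pressure at the compensation depth: the weight of the topography is balanced by the buoyancy of the root, ρ_c h = (ρ_m − ρ_c) r.
r = h · ρ_c / (ρ_m − ρ_c) = 2.16 km × 2.69 / (3.34 − 2.69) = 8.94 km.

8.94 km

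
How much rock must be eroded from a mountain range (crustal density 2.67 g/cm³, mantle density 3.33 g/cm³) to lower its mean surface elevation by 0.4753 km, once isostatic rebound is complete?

Net drop Δ = e − u = e − e ρ_c/ρ_m = e (ρ_m − ρ_c)/ρ_m.
e = Δ ρ_m/(ρ_m − ρ_c) = 0.4753 km × 3.33/0.66 = 2.4 km.

2.4 km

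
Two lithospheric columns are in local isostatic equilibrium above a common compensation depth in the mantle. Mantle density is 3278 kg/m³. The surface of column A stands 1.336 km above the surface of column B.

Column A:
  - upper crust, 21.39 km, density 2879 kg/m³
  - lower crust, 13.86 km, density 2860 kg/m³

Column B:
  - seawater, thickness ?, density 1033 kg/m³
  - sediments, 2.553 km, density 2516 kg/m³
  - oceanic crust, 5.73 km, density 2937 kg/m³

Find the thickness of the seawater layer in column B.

Take the compensation level at the base of the deeper column (depth z_c below the surface of column A) and equate Σ ρ_i t_i down to z_c; mantle fills any gap and the z_c terms cancel.
Column A: 21.39×2879 + 13.86×2860 + (z_c − 35.25)×3278
Column B: 1.336×0 + x×1033 + 2.553×2516 + 5.73×2937 + (z_c − 1.336 − 8.283 − x)×3278
The z_c×3278 term appears on both sides and cancels. Collect the known terms of each column as K = Σ(ρt)_known − 3278 × (depth of known layers): K_A = 101221.41 − 3278×35.25 = −14328.09; K_B = 23252.358 − 3278×(1.336 + 8.283) = −8278.724.
Balance: K_A = K_B − x×(3278 − 1033), so x = (K_B − K_A)/(3278 − 1033) = 6049.37/2245 = 2.69 km.

2.69 km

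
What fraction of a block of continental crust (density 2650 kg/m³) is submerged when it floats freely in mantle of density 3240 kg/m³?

0.818

Submerged fraction = ρ_obj/ρ_fluid = 2650/3240 = 0.818.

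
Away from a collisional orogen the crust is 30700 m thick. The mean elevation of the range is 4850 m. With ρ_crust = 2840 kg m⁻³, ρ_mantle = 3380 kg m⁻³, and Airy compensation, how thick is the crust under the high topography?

61100 m

Root depth r = h ρ_c / (ρ_m − ρ_c) = 4850 m × 2840 / 540 = 25510 m.
Total thickness = T + h + r = 30700 m + 4850 m + 25510 m = 61100 m.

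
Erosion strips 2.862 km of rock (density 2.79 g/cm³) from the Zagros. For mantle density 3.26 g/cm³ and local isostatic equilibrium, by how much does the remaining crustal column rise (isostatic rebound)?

2.45 km

Unloading: uplift u = e ρ_c/ρ_m = 2.862 km × 2.79/3.26 = 2.45 km.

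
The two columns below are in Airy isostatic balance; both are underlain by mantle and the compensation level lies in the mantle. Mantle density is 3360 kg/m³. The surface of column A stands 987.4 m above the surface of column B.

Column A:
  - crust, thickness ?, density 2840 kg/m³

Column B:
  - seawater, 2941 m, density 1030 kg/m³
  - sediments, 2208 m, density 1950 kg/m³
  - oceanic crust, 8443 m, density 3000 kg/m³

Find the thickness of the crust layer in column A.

Take the compensation level at the base of the deeper column (depth z_c below the surface of column A) and equate Σ ρ_i t_i down to z_c; mantle fills any gap and the z_c terms cancel.
Column A: x×2840 + (z_c − 0 − x)×3360
Column B: 987.4×0 + 2941×1030 + 2208×1950 + 8443×3000 + (z_c − 987.4 − 13592)×3360
The z_c×3360 term appears on both sides and cancels. Collect the known terms of each column as K = Σ(ρt)_known − 3360 × (depth of known layers): K_A = 0 − 3360×0 = 0; K_B = 32663830 − 3360×(987.4 + 13592) = −16322954.
Balance: K_A − x×(3360 − 2840) = K_B, so x = (K_A − K_B)/(3360 − 2840) = 16323000/520 = 31400 m.

31400 m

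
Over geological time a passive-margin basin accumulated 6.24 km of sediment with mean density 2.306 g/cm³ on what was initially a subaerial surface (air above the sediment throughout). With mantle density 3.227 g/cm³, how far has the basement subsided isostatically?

4.46 km

Subaerial load: s = t ρ_sed / ρ_m = 6.24 km × 2.306/3.227 = 4.46 km.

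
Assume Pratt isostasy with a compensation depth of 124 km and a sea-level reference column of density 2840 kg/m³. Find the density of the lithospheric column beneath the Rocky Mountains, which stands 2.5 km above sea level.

2780 kg/m³

Pratt balance: ρ_ref D = ρ (D + h).
ρ = ρ_ref D/(D + h) = 2840 × 124 km/(124 km + 2.5 km) = 2780 kg/m³.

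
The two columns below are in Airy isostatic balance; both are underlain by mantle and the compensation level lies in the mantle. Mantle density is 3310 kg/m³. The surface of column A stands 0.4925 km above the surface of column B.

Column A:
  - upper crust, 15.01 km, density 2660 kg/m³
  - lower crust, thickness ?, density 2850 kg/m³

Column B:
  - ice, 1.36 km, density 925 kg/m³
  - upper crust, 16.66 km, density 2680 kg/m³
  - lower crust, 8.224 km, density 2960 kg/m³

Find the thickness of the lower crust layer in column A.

18.5 km

Take the compensation level at the base of the deeper column (depth z_c below the surface of column A) and equate Σ ρ_i t_i down to z_c; mantle fills any gap and the z_c terms cancel.
Column A: 15.01×2660 + x×2850 + (z_c − 15.01 − x)×3310
Column B: 0.4925×0 + 1.36×925 + 16.66×2680 + 8.224×2960 + (z_c − 0.4925 − 26.244)×3310
The z_c×3310 term appears on both sides and cancels. Collect the known terms of each column as K = Σ(ρt)_known − 3310 × (depth of known layers): K_A = 39926.6 − 3310×15.01 = −9756.5; K_B = 70249.84 − 3310×(0.4925 + 26.244) = −18247.975.
Balance: K_A − x×(3310 − 2850) = K_B, so x = (K_A − K_B)/(3310 − 2850) = 8491.48/460 = 18.5 km.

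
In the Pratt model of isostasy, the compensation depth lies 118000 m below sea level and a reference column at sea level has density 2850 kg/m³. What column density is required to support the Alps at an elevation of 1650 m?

Pratt balance: ρ_ref D = ρ (D + h).
ρ = ρ_ref D/(D + h) = 2850 × 118000 m/(118000 m + 1650 m) = 2810 kg/m³.

2810 kg/m³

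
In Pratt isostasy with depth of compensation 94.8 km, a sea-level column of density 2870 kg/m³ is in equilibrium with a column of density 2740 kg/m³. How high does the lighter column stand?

4.5 km

ρ_ref D = ρ (D + h) → h = D (ρ_ref − ρ)/ρ.
h = 94.8 km × (2870 − 2740)/2740 = 4.5 km.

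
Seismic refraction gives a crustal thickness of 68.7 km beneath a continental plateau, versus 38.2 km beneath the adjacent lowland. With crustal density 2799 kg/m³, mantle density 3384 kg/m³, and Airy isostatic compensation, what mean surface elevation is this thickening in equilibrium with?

Excess crust Δ = 68.7 km − 38.2 km = 30.5 km, split between elevation h and root r with h + r = Δ.
Airy balance ρ_c h = (ρ_m − ρ_c) r gives r = h ρ_c/(ρ_m − ρ_c), so h (1 + ρ_c/(ρ_m − ρ_c)) = Δ, i.e. h = Δ (ρ_m − ρ_c)/ρ_m.
h = 30.5 km × 585/3384 = 5.27 km.

5.27 km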